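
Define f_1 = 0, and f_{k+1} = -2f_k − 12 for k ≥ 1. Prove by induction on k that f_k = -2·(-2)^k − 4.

Base case: f_1 = 0, and -2·(-2)^1 − 4 = 4 − 4 = 0.
Assume f_m = -2·(-2)^m − 4 for some m ≥ 1.
Then f_{m+1} = -2f_m − 12 = -2·(-2·(-2)^m − 4) − 12 = 4·(-2)^m + 8 − 12 = -2·(-2)^{m+1} − 4.
This completes the inductive step, so f_k = -2·(-2)^k − 4 for all k ≥ 1.

f_k = -2·(-2)^k − 4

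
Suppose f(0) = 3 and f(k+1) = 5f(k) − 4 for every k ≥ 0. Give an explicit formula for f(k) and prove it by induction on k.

Claim: f(k) = 2·5^k + 1.

Base case: f(0) = 3, and 2·5^0 + 1 = 2 + 1 = 3.
Assume f(m) = 2·5^m + 1 for some m ≥ 0.
Then f(m+1) = 5f(m) − 4 = 5·(2·5^m + 1) − 4 = 10·5^m + 5 − 4 = 2·5^{m+1} + 1.
By induction, f(k) = 2·5^k + 1 for all k ≥ 0.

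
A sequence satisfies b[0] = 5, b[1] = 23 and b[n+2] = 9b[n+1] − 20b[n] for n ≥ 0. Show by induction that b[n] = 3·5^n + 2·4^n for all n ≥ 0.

Base cases: b[0] = 5 and 3·5^0 + 2·4^0 = 5; b[1] = 23 and 3·5^1 + 2·4^1 = 23.
Assume b[j] = 3·5^j + 2·4^j for all 0 ≤ j ≤ k, where k ≥ 1.
Then b[k+1] = 9b[k] − 20b[k−1] = 9·(3·5^k + 2·4^k) − 20·(3·5^{k−1} + 2·4^{k−1}) = 3·(9·5 − 20)5^{k−1} + 2·(9·4 − 20)4^{k−1} = 75·5^{k−1} + 32·4^{k−1} = 3·5^{k+1} + 2·4^{k+1}.
By strong induction, b[n] = 3·5^n + 2·4^n for all n ≥ 0.

b[n] = 3·5^n + 2·4^n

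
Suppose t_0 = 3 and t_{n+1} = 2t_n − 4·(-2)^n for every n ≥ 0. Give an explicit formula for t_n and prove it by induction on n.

Claim: t_n = 2·2^n + (-2)^n.

Base case: t_0 = 3, and 2·2^0 + (-2)^0 = 2 + 1 = 3.
Assume t_r = 2·2^r + (-2)^r for some r ≥ 0.
Then t_{r+1} = 2t_r − 4·(-2)^r = 2·(2·2^r + (-2)^r) − 4·(-2)^r = 2·2^{r+1} + 2·(-2)^r − 4·(-2)^r = 2·2^{r+1} − 2·(-2)^r = 2·2^{r+1} + (-2)^{r+1}.
This completes the inductive step, so t_n = 2·2^n + (-2)^n for all n ≥ 0.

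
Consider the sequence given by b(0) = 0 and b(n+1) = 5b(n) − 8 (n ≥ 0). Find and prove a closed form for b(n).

Claim: b(n) = -2·5^n + 2.

Base case: b(0) = 0, and -2·5^0 + 2 = -2 + 2 = 0.
Assume b(m) = -2·5^m + 2 for some m ≥ 0.
Then b(m+1) = 5b(m) − 8 = 5·(-2·5^m + 2) − 8 = -10·5^m + 10 − 8 = -2·5^{m+1} + 2.
So the formula holds for m+1, and by induction b(n) = -2·5^n + 2 for all n ≥ 0.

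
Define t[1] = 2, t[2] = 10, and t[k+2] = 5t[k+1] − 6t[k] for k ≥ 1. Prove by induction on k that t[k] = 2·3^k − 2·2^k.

Base cases: t[1] = 2 and 2·3^1 − 2·2^1 = 2; t[2] = 10 and 2·3^2 − 2·2^2 = 10.
Assume t[j] = 2·3^j − 2·2^j for all 1 ≤ j ≤ r, where r ≥ 2.
Then t[r+1] = 5t[r] − 6t[r−1] = 5·(2·3^r − 2·2^r) − 6·(2·3^{r−1} − 2·2^{r−1}) = 2·(5·3 − 6)3^{r−1} − 2·(5·2 − 6)2^{r−1} = 18·3^{r−1} − 8·2^{r−1} = 2·3^{r+1} − 2·2^{r+1}.
Hence t[k] = 2·3^k − 2·2^k for every k ≥ 1, by strong induction.

t[k] = 2·3^k − 2·2^k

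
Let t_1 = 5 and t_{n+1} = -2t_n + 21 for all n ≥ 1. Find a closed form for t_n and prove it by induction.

Claim: t_n = (-2)^n + 7.

Base case: t_1 = 5, and (-2)^1 + 7 = -2 + 7 = 5.
Assume t_j = (-2)^j + 7 for some j ≥ 1.
Then t_{j+1} = -2t_j + 21 = -2·((-2)^j + 7) + 21 = -2·(-2)^j − 14 + 21 = (-2)^{j+1} + 7.
So the formula holds for j+1, and by induction t_n = (-2)^n + 7 for all n ≥ 1.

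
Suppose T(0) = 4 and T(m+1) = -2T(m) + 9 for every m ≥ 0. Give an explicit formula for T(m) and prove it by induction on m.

Claim: T(m) = (-2)^m + 3.

Base case: T(0) = 4, and (-2)^0 + 3 = 1 + 3 = 4.
Assume T(k) = (-2)^k + 3 for some k ≥ 0.
Then T(k+1) = -2T(k) + 9 = -2·((-2)^k + 3) + 9 = -2·(-2)^k − 6 + 9 = (-2)^{k+1} + 3.
So the formula holds for k+1, and by induction T(m) = (-2)^m + 3 for all m ≥ 0.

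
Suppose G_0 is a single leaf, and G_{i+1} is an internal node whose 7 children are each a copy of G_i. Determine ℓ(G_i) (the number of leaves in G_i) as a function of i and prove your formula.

Claim: ℓ(G_i) = 7^i.

Base case: ℓ(G_0) = 1, and 7^0 = 1.
Assume ℓ(G_k) = 7^k.
Then ℓ(G_{k+1}) = 7·ℓ(G_k) = 7·7^k = 7^{k+1}.
Hence ℓ(G_i) = 7^i for every i ≥ 0, by induction.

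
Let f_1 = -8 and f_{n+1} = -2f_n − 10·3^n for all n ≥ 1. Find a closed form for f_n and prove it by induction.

Claim: f_n = (-2)^n − 2·3^n.

Base case: f_1 = -8, and (-2)^1 − 2·3^1 = -2 − 6 = -8.
Assume f_r = (-2)^r − 2·3^r for some r ≥ 1.
Then f_{r+1} = -2f_r − 10·3^r = -2·((-2)^r − 2·3^r) − 10·3^r = (-2)^{r+1} + 4·3^r − 10·3^r = (-2)^{r+1} − 6·3^r = (-2)^{r+1} − 2·3^{r+1}.
By induction, f_n = (-2)^n − 2·3^n for all n ≥ 1.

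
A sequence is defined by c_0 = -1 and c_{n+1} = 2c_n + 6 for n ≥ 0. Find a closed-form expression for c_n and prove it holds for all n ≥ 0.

Claim: c_n = 5·2^n − 6.

Base case: c_0 = -1, and 5·2^0 − 6 = 5 − 6 = -1.
Assume c_j = 5·2^j − 6 for some j ≥ 0.
Then c_{j+1} = 2c_j + 6 = 2·(5·2^j − 6) + 6 = 10·2^j − 12 + 6 = 5·2^{j+1} − 6.
By induction, c_n = 5·2^n − 6 for all n ≥ 0.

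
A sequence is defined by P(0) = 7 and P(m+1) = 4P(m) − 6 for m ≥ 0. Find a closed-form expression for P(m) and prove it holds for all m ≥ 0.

Claim: P(m) = 5·4^m + 2.

Base case: P(0) = 7, and 5·4^0 + 2 = 5 + 2 = 7.
Assume P(r) = 5·4^r + 2 for some r ≥ 0.
Then P(r+1) = 4P(r) − 6 = 4·(5·4^r + 2) − 6 = 20·4^r + 8 − 6 = 5·4^{r+1} + 2.
Hence P(m) = 5·4^m + 2 for every m ≥ 0, by induction.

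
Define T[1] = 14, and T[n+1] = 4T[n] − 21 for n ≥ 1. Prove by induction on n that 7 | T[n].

Base case: T[1] = 14 = 7·2, so 7 | T[1].
Assume 7 | T[j], so T[j] = 7t for some integer t.
Then T[j+1] = 4T[j] − 21 = 4·(7t) − 21 = 7(4t − 3), so 7 | T[j+1].
This completes the inductive step, so 7 | T[n] for all n ≥ 1.

7 | T[n]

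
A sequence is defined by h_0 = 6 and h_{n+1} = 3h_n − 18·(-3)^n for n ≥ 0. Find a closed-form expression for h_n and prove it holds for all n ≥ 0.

Claim: h_n = 3·3^n + 3·(-3)^n.

Base case: h_0 = 6, and 3·3^0 + 3·(-3)^0 = 3 + 3 = 6.
Assume h_k = 3·3^k + 3·(-3)^k for some k ≥ 0.
Then h_{k+1} = 3h_k − 18·(-3)^k = 3·(3·3^k + 3·(-3)^k) − 18·(-3)^k = 3·3^{k+1} + 9·(-3)^k − 18·(-3)^k = 3·3^{k+1} − 9·(-3)^k = 3·3^{k+1} + 3·(-3)^{k+1}.
This completes the inductive step, so h_n = 3·3^n + 3·(-3)^n for all n ≥ 0.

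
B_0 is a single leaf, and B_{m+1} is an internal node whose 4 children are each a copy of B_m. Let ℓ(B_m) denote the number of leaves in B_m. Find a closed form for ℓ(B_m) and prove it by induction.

Claim: ℓ(B_m) = 4^m.

Base case: ℓ(B_0) = 1, and 4^0 = 1.
Assume ℓ(B_r) = 4^r.
Then ℓ(B_{r+1}) = 4·ℓ(B_r) = 4·4^r = 4^{r+1}.
This completes the inductive step, so ℓ(B_m) = 4^m for all m ≥ 0.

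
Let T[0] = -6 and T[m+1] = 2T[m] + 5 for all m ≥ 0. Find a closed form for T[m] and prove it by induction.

Claim: T[m] = -2^m − 5.

Base case: T[0] = -6, and -2^0 − 5 = -1 − 5 = -6.
Assume T[k] = -2^k − 5 for some k ≥ 0.
Then T[k+1] = 2T[k] + 5 = 2·(-2^k − 5) + 5 = -2^{k+1} − 10 + 5 = -2^{k+1} − 5.
Hence T[m] = -2^m − 5 for every m ≥ 0, by induction.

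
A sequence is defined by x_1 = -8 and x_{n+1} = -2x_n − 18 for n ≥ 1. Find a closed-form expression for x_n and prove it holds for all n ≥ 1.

Claim: x_n = (-2)^n − 6.

Base case: x_1 = -8, and (-2)^1 − 6 = -2 − 6 = -8.
Assume x_m = (-2)^m − 6 for some m ≥ 1.
Then x_{m+1} = -2x_m − 18 = -2·((-2)^m − 6) − 18 = -2·(-2)^m + 12 − 18 = (-2)^{m+1} − 6.
By induction, x_n = (-2)^n − 6 for all n ≥ 1.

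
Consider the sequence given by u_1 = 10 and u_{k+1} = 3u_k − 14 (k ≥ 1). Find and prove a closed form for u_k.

Claim: u_k = 3^k + 7.

Base case: u_1 = 10, and 3^1 + 7 = 3 + 7 = 10.
Assume u_j = 3^j + 7 for some j ≥ 1.
Then u_{j+1} = 3u_j − 14 = 3·(3^j + 7) − 14 = 3^{j+1} + 21 − 14 = 3^{j+1} + 7.
By induction, u_k = 3^k + 7 for all k ≥ 1.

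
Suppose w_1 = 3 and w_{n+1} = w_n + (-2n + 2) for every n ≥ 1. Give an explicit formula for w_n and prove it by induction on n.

Claim: w_n = -n^2 + 3n + 1.

Base case: w_1 = 3, and -1^2 + 3·1 + 1 = 3.
Assume w_j = -j^2 + 3j + 1.
Then w_{j+1} = w_j + (-2j + 2) = (-j^2 + 3j + 1) + (-2j + 2) = -j^2 + j + 3,
and -(j+1)^2 + 3·(j+1) + 1 = -j^2 + j + 3.
By induction, w_n = -n^2 + 3n + 1 for all n ≥ 1.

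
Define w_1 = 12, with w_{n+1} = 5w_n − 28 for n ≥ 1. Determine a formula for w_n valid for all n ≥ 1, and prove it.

Claim: w_n = 5^n + 7.

Base case: w_1 = 12, and 5^1 + 7 = 5 + 7 = 12.
Assume w_m = 5^m + 7 for some m ≥ 1.
Then w_{m+1} = 5w_m − 28 = 5·(5^m + 7) − 28 = 5^{m+1} + 35 − 28 = 5^{m+1} + 7.
By induction, w_n = 5^n + 7 for all n ≥ 1.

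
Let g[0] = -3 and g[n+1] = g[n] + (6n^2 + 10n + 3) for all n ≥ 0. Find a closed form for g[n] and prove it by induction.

Claim: g[n] = 2n^3 + 2n^2 − n − 3.

Base case: g[0] = -3, and 2·0^3 + 2·0^2 − 0 − 3 = -3.
Assume g[j] = 2j^3 + 2j^2 − j − 3.
Then g[j+1] = g[j] + (6j^2 + 10j + 3) = (2j^3 + 2j^2 − j − 3) + (6j^2 + 10j + 3) = 2j^3 + 8j^2 + 9j,
and 2·(j+1)^3 + 2·(j+1)^2 − (j+1) − 3 = 2j^3 + 8j^2 + 9j.
This completes the inductive step, so g[n] = 2n^3 + 2n^2 − n − 3 for all n ≥ 0.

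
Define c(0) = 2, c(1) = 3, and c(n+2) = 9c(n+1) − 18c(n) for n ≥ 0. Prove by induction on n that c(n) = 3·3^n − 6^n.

Base cases: c(0) = 2 and 3·3^0 − 6^0 = 2; c(1) = 3 and 3·3^1 − 6^1 = 3.
Assume c(j) = 3·3^j − 6^j for all 0 ≤ j ≤ m, where m ≥ 1.
Then c(m+1) = 9c(m) − 18c(m−1) = 9·(3·3^m − 6^m) − 18·(3·3^{m−1} − 6^{m−1}) = 3·(9·3 − 18)3^{m−1} − (9·6 − 18)6^{m−1} = 27·3^{m−1} − 36·6^{m−1} = 3·3^{m+1} − 6^{m+1}.
So the formula holds for m+1, and by strong induction c(n) = 3·3^n − 6^n for all n ≥ 0.

c(n) = 3·3^n − 6^n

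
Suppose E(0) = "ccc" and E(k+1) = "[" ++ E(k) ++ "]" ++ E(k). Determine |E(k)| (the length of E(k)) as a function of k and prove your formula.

Claim: |E(k)| = 5·2^k − 2.

Base case: |E(0)| = 3, and 5·2^0 − 2 = 3.
Assume |E(r)| = 5·2^r − 2.
Then |E(r+1)| = 1 + |E(r)| + 1 + |E(r)| = 2|E(r)| + 2 = 2(5·2^r − 2) + 2 = 5·2^{r+1} − 4 + 2 = 5·2^{r+1} − 2.
So the formula holds for r+1, and by induction |E(k)| = 5·2^k − 2 for all k ≥ 0.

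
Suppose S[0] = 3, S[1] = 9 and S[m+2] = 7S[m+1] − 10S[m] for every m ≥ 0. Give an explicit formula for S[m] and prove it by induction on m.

Claim: S[m] = 5^m + 2·2^m.

Base cases: S[0] = 3 and 5^0 + 2·2^0 = 3; S[1] = 9 and 5^1 + 2·2^1 = 9.
Assume S[i] = 5^i + 2·2^i for all 0 ≤ i ≤ j, where j ≥ 1.
Then S[j+1] = 7S[j] − 10S[j−1] = 7·(5^j + 2·2^j) − 10·(5^{j−1} + 2·2^{j−1}) = (7·5 − 10)5^{j−1} + 2·(7·2 − 10)2^{j−1} = 25·5^{j−1} + 8·2^{j−1} = 5^{j+1} + 2·2^{j+1}.
By strong induction, S[m] = 5^m + 2·2^m for all m ≥ 0.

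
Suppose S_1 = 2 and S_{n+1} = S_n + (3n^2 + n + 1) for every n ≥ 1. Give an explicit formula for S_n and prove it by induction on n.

Claim: S_n = n^3 − n^2 + n + 1.

Base case: S_1 = 2, and 1^3 − 1^2 + 1 + 1 = 2.
Assume S_k = k^3 − k^2 + k + 1.
Then S_{k+1} = S_k + (3k^2 + k + 1) = (k^3 − k^2 + k + 1) + (3k^2 + k + 1) = k^3 + 2k^2 + 2k + 2,
and (k+1)^3 − (k+1)^2 + (k+1) + 1 = k^3 + 2k^2 + 2k + 2.
This completes the inductive step, so S_n = n^3 − n^2 + n + 1 for all n ≥ 1.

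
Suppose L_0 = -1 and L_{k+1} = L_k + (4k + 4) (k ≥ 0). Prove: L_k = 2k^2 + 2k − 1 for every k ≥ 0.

Base case: L_0 = -1, and 2·0^2 + 2·0 − 1 = -1.
Assume L_r = 2r^2 + 2r − 1.
Then L_{r+1} = L_r + (4r + 4) = (2r^2 + 2r − 1) + (4r + 4) = 2r^2 + 6r + 3,
and 2·(r+1)^2 + 2·(r+1) − 1 = 2r^2 + 6r + 3.
This completes the inductive step, so L_k = 2k^2 + 2k − 1 for all k ≥ 0.

L_k = 2k^2 + 2k − 1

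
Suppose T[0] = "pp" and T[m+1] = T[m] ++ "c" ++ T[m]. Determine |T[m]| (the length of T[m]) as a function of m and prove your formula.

Claim: |T[m]| = 3·2^m − 1.

Base case: |T[0]| = 2, and 3·2^0 − 1 = 2.
Assume |T[k]| = 3·2^k − 1.
Then |T[k+1]| = |T[k]| + 1 + |T[k]| = 2|T[k]| + 1 = 2(3·2^k − 1) + 1 = 3·2^{k+1} − 2 + 1 = 3·2^{k+1} − 1.
This completes the inductive step, so |T[m]| = 3·2^m − 1 for all m ≥ 0.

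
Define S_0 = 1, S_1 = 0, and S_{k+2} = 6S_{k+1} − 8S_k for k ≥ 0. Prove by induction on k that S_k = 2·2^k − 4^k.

Base cases: S_0 = 1 and 2·2^0 − 4^0 = 1; S_1 = 0 and 2·2^1 − 4^1 = 0.
Assume S_j = 2·2^j − 4^j for all 0 ≤ j ≤ m, where m ≥ 1.
Then S_{m+1} = 6S_m − 8S_{m−1} = 6·(2·2^m − 4^m) − 8·(2·2^{m−1} − 4^{m−1}) = 2·(6·2 − 8)2^{m−1} − (6·4 − 8)4^{m−1} = 8·2^{m−1} − 16·4^{m−1} = 2·2^{m+1} − 4^{m+1}.
By strong induction, S_k = 2·2^k − 4^k for all k ≥ 0.

S_k = 2·2^k − 4^k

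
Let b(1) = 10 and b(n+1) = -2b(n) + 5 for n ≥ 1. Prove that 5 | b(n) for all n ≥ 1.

Base case: b(1) = 10 = 5·2, so 5 | b(1).
Assume 5 | b(m), so b(m) = 5t for some integer t.
Then b(m+1) = -2b(m) + 5 = -2·(5t) + 5 = 5(-2t + 1), so 5 | b(m+1).
By induction, 5 | b(n) for all n ≥ 1.

5 | b(n)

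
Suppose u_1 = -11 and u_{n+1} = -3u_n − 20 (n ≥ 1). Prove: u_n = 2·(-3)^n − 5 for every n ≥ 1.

Base case: u_1 = -11, and 2·(-3)^1 − 5 = -6 − 5 = -11.
Assume u_k = 2·(-3)^k − 5 for some k ≥ 1.
Then u_{k+1} = -3u_k − 20 = -3·(2·(-3)^k − 5) − 20 = -6·(-3)^k + 15 − 20 = 2·(-3)^{k+1} − 5.
This completes the inductive step, so u_n = 2·(-3)^n − 5 for all n ≥ 1.

u_n = 2·(-3)^n − 5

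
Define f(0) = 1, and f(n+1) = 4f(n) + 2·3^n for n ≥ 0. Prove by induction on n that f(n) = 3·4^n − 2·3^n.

Base case: f(0) = 1, and 3·4^0 − 2·3^0 = 3 − 2 = 1.
Assume f(r) = 3·4^r − 2·3^r for some r ≥ 0.
Then f(r+1) = 4f(r) + 2·3^r = 4·(3·4^r − 2·3^r) + 2·3^r = 3·4^{r+1} − 8·3^r + 2·3^r = 3·4^{r+1} − 6·3^r = 3·4^{r+1} − 2·3^{r+1}.
This completes the inductive step, so f(n) = 3·4^n − 2·3^n for all n ≥ 0.

f(n) = 3·4^n − 2·3^n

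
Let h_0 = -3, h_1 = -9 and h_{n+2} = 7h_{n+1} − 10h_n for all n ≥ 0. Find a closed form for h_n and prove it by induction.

Claim: h_n = -5^n − 2·2^n.

Base cases: h_0 = -3 and -5^0 − 2·2^0 = -3; h_1 = -9 and -5^1 − 2·2^1 = -9.
Assume h_j = -5^j − 2·2^j for all 0 ≤ j ≤ r, where r ≥ 1.
Then h_{r+1} = 7h_r − 10h_{r−1} = 7·(-5^r − 2·2^r) − 10·(-5^{r−1} − 2·2^{r−1}) = -(7·5 − 10)5^{r−1} − 2·(7·2 − 10)2^{r−1} = -25·5^{r−1} − 8·2^{r−1} = -5^{r+1} − 2·2^{r+1}.
This completes the inductive step, so h_n = -5^n − 2·2^n for all n ≥ 0.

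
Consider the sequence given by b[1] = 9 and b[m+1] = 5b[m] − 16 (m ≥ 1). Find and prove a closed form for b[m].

Claim: b[m] = 5^m + 4.

Base case: b[1] = 9, and 5^1 + 4 = 5 + 4 = 9.
Assume b[r] = 5^r + 4 for some r ≥ 1.
Then b[r+1] = 5b[r] − 16 = 5·(5^r + 4) − 16 = 5^{r+1} + 20 − 16 = 5^{r+1} + 4.
So the formula holds for r+1, and by induction b[m] = 5^m + 4 for all m ≥ 1.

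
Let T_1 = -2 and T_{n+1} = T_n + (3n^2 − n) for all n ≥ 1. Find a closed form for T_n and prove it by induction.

Claim: T_n = n^3 − 2n^2 + n − 2.

Base case: T_1 = -2, and 1^3 − 2·1^2 + 1 − 2 = -2.
Assume T_r = r^3 − 2r^2 + r − 2.
Then T_{r+1} = T_r + (3r^2 − r) = (r^3 − 2r^2 + r − 2) + (3r^2 − r) = r^3 + r^2 − 2,
and (r+1)^3 − 2·(r+1)^2 + (r+1) − 2 = r^3 + r^2 − 2.
This completes the inductive step, so T_n = n^3 − 2n^2 + n − 2 for all n ≥ 1.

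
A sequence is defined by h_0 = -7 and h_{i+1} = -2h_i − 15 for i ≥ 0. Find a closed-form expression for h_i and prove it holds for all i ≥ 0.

Claim: h_i = -2·(-2)^i − 5.

Base case: h_0 = -7, and -2·(-2)^0 − 5 = -2 − 5 = -7.
Assume h_m = -2·(-2)^m − 5 for some m ≥ 0.
Then h_{m+1} = -2h_m − 15 = -2·(-2·(-2)^m − 5) − 15 = 4·(-2)^m + 10 − 15 = -2·(-2)^{m+1} − 5.
By induction, h_i = -2·(-2)^i − 5 for all i ≥ 0.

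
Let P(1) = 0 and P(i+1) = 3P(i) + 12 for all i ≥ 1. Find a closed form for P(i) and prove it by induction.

Claim: P(i) = 2·3^i − 6.

Base case: P(1) = 0, and 2·3^1 − 6 = 6 − 6 = 0.
Assume P(j) = 2·3^j − 6 for some j ≥ 1.
Then P(j+1) = 3P(j) + 12 = 3·(2·3^j − 6) + 12 = 6·3^j − 18 + 12 = 2·3^{j+1} − 6.
This completes the inductive step, so P(i) = 2·3^i − 6 for all i ≥ 1.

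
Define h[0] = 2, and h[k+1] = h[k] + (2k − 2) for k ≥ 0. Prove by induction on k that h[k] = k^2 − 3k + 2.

Base case: h[0] = 2, and 0^2 − 3·0 + 2 = 2.
Assume h[j] = j^2 − 3j + 2.
Then h[j+1] = h[j] + (2j − 2) = (j^2 − 3j + 2) + (2j − 2) = j^2 − j,
and (j+1)^2 − 3·(j+1) + 2 = j^2 − j.
By induction, h[k] = k^2 − 3k + 2 for all k ≥ 0.

h[k] = k^2 − 3k + 2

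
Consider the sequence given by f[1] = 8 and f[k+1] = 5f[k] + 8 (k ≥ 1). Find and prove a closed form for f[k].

Claim: f[k] = 2·5^k − 2.

Base case: f[1] = 8, and 2·5^1 − 2 = 10 − 2 = 8.
Assume f[r] = 2·5^r − 2 for some r ≥ 1.
Then f[r+1] = 5f[r] + 8 = 5·(2·5^r − 2) + 8 = 10·5^r − 10 + 8 = 2·5^{r+1} − 2.
So the formula holds for r+1, and by induction f[k] = 2·5^k − 2 for all k ≥ 1.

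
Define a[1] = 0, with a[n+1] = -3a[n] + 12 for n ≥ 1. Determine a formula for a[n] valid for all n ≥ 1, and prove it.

Claim: a[n] = (-3)^n + 3.

Base case: a[1] = 0, and (-3)^1 + 3 = -3 + 3 = 0.
Assume a[k] = (-3)^k + 3 for some k ≥ 1.
Then a[k+1] = -3a[k] + 12 = -3·((-3)^k + 3) + 12 = -3·(-3)^k − 9 + 12 = (-3)^{k+1} + 3.
So the formula holds for k+1, and by induction a[n] = (-3)^n + 3 for all n ≥ 1.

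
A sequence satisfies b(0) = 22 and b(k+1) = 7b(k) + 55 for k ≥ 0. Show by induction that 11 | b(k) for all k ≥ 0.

Base case: b(0) = 22 = 11·2, so 11 | b(0).
Assume 11 | b(r), so b(r) = 11t for some integer t.
Then b(r+1) = 7b(r) + 55 = 7·(11t) + 55 = 11(7t + 5), so 11 | b(r+1).
So the property holds for r+1, and by induction 11 | b(k) for all k ≥ 0.

11 | b(k)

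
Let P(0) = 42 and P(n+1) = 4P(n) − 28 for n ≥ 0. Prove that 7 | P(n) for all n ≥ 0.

Base case: P(0) = 42 = 7·6, so 7 | P(0).
Assume 7 | P(j), so P(j) = 7t for some integer t.
Then P(j+1) = 4P(j) − 28 = 4·(7t) − 28 = 7(4t − 4), so 7 | P(j+1).
By induction, 7 | P(n) for all n ≥ 0.

7 | P(n)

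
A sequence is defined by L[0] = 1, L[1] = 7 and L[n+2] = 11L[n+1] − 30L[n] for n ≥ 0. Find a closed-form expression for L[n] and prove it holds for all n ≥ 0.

Claim: L[n] = 2·6^n − 5^n.

Base cases: L[0] = 1 and 2·6^0 − 5^0 = 1; L[1] = 7 and 2·6^1 − 5^1 = 7.
Assume L[j] = 2·6^j − 5^j for all 0 ≤ j ≤ m, where m ≥ 1.
Then L[m+1] = 11L[m] − 30L[m−1] = 11·(2·6^m − 5^m) − 30·(2·6^{m−1} − 5^{m−1}) = 2·(11·6 − 30)6^{m−1} − (11·5 − 30)5^{m−1} = 72·6^{m−1} − 25·5^{m−1} = 2·6^{m+1} − 5^{m+1}.
This completes the inductive step, so L[n] = 2·6^n − 5^n for all n ≥ 0.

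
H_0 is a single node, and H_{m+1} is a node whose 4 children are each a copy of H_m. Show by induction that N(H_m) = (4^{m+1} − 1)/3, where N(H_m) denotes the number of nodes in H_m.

Base case: N(H_0) = 1, and (4^{0+1} − 1)/3 = 1.
Assume N(H_r) = (4^{r+1} − 1)/3.
Then N(H_{r+1}) = 1 + 4N(H_r) = 1 + 4·(4^{r+1} − 1)/3 = 1 + (4^{r+2} − 4)/3 = (3 + 4^{r+2} − 4)/3 = (4^{r+2} − 1)/3.
Hence N(H_m) = (4^{m+1} − 1)/3 for every m ≥ 0, by induction.

N(H_m) = (4^{m+1} − 1)/3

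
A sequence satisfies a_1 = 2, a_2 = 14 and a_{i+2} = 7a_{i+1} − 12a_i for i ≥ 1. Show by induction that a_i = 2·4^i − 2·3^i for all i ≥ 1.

Base cases: a_1 = 2 and 2·4^1 − 2·3^1 = 2; a_2 = 14 and 2·4^2 − 2·3^2 = 14.
Assume a_t = 2·4^t − 2·3^t for all 1 ≤ t ≤ j, where j ≥ 2.
Then a_{j+1} = 7a_j − 12a_{j−1} = 7·(2·4^j − 2·3^j) − 12·(2·4^{j−1} − 2·3^{j−1}) = 2·(7·4 − 12)4^{j−1} − 2·(7·3 − 12)3^{j−1} = 32·4^{j−1} − 18·3^{j−1} = 2·4^{j+1} − 2·3^{j+1}.
So the formula holds for j+1, and by strong induction a_i = 2·4^i − 2·3^i for all i ≥ 1.

a_i = 2·4^i − 2·3^i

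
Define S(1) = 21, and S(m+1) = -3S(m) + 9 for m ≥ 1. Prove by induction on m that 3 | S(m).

Base case: S(1) = 21 = 3·7, so 3 | S(1).
Assume 3 | S(k), so S(k) = 3t for some integer t.
Then S(k+1) = -3S(k) + 9 = -3·(3t) + 9 = 3(-3t + 3), so 3 | S(k+1).
Hence 3 | S(m) for every m ≥ 1, by induction.

3 | S(m)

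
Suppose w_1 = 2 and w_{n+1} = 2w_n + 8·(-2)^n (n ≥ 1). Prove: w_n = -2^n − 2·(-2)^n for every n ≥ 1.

Base case: w_1 = 2, and -2^1 − 2·(-2)^1 = -2 + 4 = 2.
Assume w_r = -2^r − 2·(-2)^r for some r ≥ 1.
Then w_{r+1} = 2w_r + 8·(-2)^r = 2·(-2^r − 2·(-2)^r) + 8·(-2)^r = -2^{r+1} − 4·(-2)^r + 8·(-2)^r = -2^{r+1} + 4·(-2)^r = -2^{r+1} − 2·(-2)^{r+1}.
So the formula holds for r+1, and by induction w_n = -2^n − 2·(-2)^n for all n ≥ 1.

w_n = -2^n − 2·(-2)^n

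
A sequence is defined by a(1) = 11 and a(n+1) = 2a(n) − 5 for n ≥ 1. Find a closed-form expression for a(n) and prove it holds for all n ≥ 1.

Claim: a(n) = 3·2^n + 5.

Base case: a(1) = 11, and 3·2^1 + 5 = 6 + 5 = 11.
Assume a(m) = 3·2^m + 5 for some m ≥ 1.
Then a(m+1) = 2a(m) − 5 = 2·(3·2^m + 5) − 5 = 6·2^m + 10 − 5 = 3·2^{m+1} + 5.
By induction, a(n) = 3·2^n + 5 for all n ≥ 1.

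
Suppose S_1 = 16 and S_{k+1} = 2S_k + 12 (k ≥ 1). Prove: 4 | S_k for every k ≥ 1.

Base case: S_1 = 16 = 4·4, so 4 | S_1.
Assume 4 | S_m, so S_m = 4t for some integer t.
Then S_{m+1} = 2S_m + 12 = 2·(4t) + 12 = 4(2t + 3), so 4 | S_{m+1}.
By induction, 4 | S_k for all k ≥ 1.

4 | S_k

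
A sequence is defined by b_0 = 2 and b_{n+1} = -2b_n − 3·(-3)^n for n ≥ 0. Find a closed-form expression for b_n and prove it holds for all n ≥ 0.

Claim: b_n = -(-2)^n + 3·(-3)^n.

Base case: b_0 = 2, and -(-2)^0 + 3·(-3)^0 = -1 + 3 = 2.
Assume b_k = -(-2)^k + 3·(-3)^k for some k ≥ 0.
Then b_{k+1} = -2b_k − 3·(-3)^k = -2·(-(-2)^k + 3·(-3)^k) − 3·(-3)^k = -(-2)^{k+1} − 6·(-3)^k − 3·(-3)^k = -(-2)^{k+1} − 9·(-3)^k = -(-2)^{k+1} + 3·(-3)^{k+1}.
So the formula holds for k+1, and by induction b_n = -(-2)^n + 3·(-3)^n for all n ≥ 0.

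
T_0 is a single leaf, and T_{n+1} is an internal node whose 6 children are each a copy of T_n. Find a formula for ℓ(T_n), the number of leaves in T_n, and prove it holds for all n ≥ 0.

Claim: ℓ(T_n) = 6^n.

Base case: ℓ(T_0) = 1, and 6^0 = 1.
Assume ℓ(T_m) = 6^m.
Then ℓ(T_{m+1}) = 6·ℓ(T_m) = 6·6^m = 6^{m+1}.
Hence ℓ(T_n) = 6^n for every n ≥ 0, by induction.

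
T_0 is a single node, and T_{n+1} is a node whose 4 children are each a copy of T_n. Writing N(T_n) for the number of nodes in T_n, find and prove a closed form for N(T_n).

Claim: N(T_n) = (4^{n+1} − 1)/3.

Base case: N(T_0) = 1, and (4^{0+1} − 1)/3 = 1.
Assume N(T_j) = (4^{j+1} − 1)/3.
Then N(T_{j+1}) = 1 + 4N(T_j) = 1 + 4·(4^{j+1} − 1)/3 = 1 + (4^{j+2} − 4)/3 = (3 + 4^{j+2} − 4)/3 = (4^{j+2} − 1)/3.
Hence N(T_n) = (4^{n+1} − 1)/3 for every n ≥ 0, by induction.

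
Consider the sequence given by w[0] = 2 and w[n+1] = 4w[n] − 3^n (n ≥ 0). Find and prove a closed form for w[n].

Claim: w[n] = 4^n + 3^n.

Base case: w[0] = 2, and 4^0 + 3^0 = 1 + 1 = 2.
Assume w[m] = 4^m + 3^m for some m ≥ 0.
Then w[m+1] = 4w[m] − 3^m = 4·(4^m + 3^m) − 3^m = 4^{m+1} + 4·3^m − 3^m = 4^{m+1} + 3·3^m = 4^{m+1} + 3^{m+1}.
By induction, w[n] = 4^n + 3^n for all n ≥ 0.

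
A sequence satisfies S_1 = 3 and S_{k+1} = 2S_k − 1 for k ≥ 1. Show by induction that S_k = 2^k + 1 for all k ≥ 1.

Base case: S_1 = 3, and 2^1 + 1 = 2 + 1 = 3.
Assume S_j = 2^j + 1 for some j ≥ 1.
Then S_{j+1} = 2S_j − 1 = 2·(2^j + 1) − 1 = 2^{j+1} + 2 − 1 = 2^{j+1} + 1.
This completes the inductive step, so S_k = 2^k + 1 for all k ≥ 1.

S_k = 2^k + 1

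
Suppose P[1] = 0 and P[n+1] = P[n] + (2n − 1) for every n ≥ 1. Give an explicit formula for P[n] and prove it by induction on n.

Claim: P[n] = n^2 − 2n + 1.

Base case: P[1] = 0, and 1^2 − 2·1 + 1 = 0.
Assume P[k] = k^2 − 2k + 1.
Then P[k+1] = P[k] + (2k − 1) = (k^2 − 2k + 1) + (2k − 1) = k^2,
and (k+1)^2 − 2·(k+1) + 1 = k^2.
Hence P[n] = n^2 − 2n + 1 for every n ≥ 1, by induction.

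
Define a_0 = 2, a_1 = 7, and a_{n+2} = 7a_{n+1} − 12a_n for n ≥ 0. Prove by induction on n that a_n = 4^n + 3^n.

Base cases: a_0 = 2 and 4^0 + 3^0 = 2; a_1 = 7 and 4^1 + 3^1 = 7.
Assume a_j = 4^j + 3^j for all 0 ≤ j ≤ r, where r ≥ 1.
Then a_{r+1} = 7a_r − 12a_{r−1} = 7·(4^r + 3^r) − 12·(4^{r−1} + 3^{r−1}) = (7·4 − 12)4^{r−1} + (7·3 − 12)3^{r−1} = 16·4^{r−1} + 9·3^{r−1} = 4^{r+1} + 3^{r+1}.
This completes the inductive step, so a_n = 4^n + 3^n for all n ≥ 0.

a_n = 4^n + 3^n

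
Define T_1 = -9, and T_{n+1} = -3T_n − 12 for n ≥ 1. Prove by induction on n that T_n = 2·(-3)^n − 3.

Base case: T_1 = -9, and 2·(-3)^1 − 3 = -6 − 3 = -9.
Assume T_m = 2·(-3)^m − 3 for some m ≥ 1.
Then T_{m+1} = -3T_m − 12 = -3·(2·(-3)^m − 3) − 12 = -6·(-3)^m + 9 − 12 = 2·(-3)^{m+1} − 3.
So the formula holds for m+1, and by induction T_n = 2·(-3)^n − 3 for all n ≥ 1.

T_n = 2·(-3)^n − 3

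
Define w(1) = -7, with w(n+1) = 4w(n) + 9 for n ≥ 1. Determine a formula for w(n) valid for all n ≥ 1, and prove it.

Claim: w(n) = -4^n − 3.

Base case: w(1) = -7, and -4^1 − 3 = -4 − 3 = -7.
Assume w(k) = -4^k − 3 for some k ≥ 1.
Then w(k+1) = 4w(k) + 9 = 4·(-4^k − 3) + 9 = -4^{k+1} − 12 + 9 = -4^{k+1} − 3.
Hence w(n) = -4^n − 3 for every n ≥ 1, by induction.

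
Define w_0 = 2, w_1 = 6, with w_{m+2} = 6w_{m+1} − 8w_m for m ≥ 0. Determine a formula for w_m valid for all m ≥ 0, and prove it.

Claim: w_m = 2^m + 4^m.

Base cases: w_0 = 2 and 2^0 + 4^0 = 2; w_1 = 6 and 2^1 + 4^1 = 6.
Assume w_i = 2^i + 4^i for all 0 ≤ i ≤ j, where j ≥ 1.
Then w_{j+1} = 6w_j − 8w_{j−1} = 6·(2^j + 4^j) − 8·(2^{j−1} + 4^{j−1}) = (6·2 − 8)2^{j−1} + (6·4 − 8)4^{j−1} = 4·2^{j−1} + 16·4^{j−1} = 2^{j+1} + 4^{j+1}.
Hence w_m = 2^m + 4^m for every m ≥ 0, by strong induction.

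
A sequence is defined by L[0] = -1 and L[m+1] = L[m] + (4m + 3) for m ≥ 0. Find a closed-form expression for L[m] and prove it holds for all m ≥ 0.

Claim: L[m] = 2m^2 + m − 1.

Base case: L[0] = -1, and 2·0^2 + 0 − 1 = -1.
Assume L[j] = 2j^2 + j − 1.
Then L[j+1] = L[j] + (4j + 3) = (2j^2 + j − 1) + (4j + 3) = 2j^2 + 5j + 2,
and 2·(j+1)^2 + (j+1) − 1 = 2j^2 + 5j + 2.
Hence L[m] = 2m^2 + m − 1 for every m ≥ 0, by induction.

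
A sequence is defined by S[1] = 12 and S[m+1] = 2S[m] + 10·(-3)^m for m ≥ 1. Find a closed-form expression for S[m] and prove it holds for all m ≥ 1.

Claim: S[m] = 3·2^m − 2·(-3)^m.

Base case: S[1] = 12, and 3·2^1 − 2·(-3)^1 = 6 + 6 = 12.
Assume S[j] = 3·2^j − 2·(-3)^j for some j ≥ 1.
Then S[j+1] = 2S[j] + 10·(-3)^j = 2·(3·2^j − 2·(-3)^j) + 10·(-3)^j = 3·2^{j+1} − 4·(-3)^j + 10·(-3)^j = 3·2^{j+1} + 6·(-3)^j = 3·2^{j+1} − 2·(-3)^{j+1}.
So the formula holds for j+1, and by induction S[m] = 3·2^m − 2·(-3)^m for all m ≥ 1.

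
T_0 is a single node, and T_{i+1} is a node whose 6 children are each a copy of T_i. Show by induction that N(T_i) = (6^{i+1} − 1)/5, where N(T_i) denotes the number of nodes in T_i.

Base case: N(T_0) = 1, and (6^{0+1} − 1)/5 = 1.
Assume N(T_k) = (6^{k+1} − 1)/5.
Then N(T_{k+1}) = 1 + 6N(T_k) = 1 + 6·(6^{k+1} − 1)/5 = 1 + (6^{k+2} − 6)/5 = (5 + 6^{k+2} − 6)/5 = (6^{k+2} − 1)/5.
By induction, N(T_i) = (6^{i+1} − 1)/5 for all i ≥ 0.

N(T_i) = (6^{i+1} − 1)/5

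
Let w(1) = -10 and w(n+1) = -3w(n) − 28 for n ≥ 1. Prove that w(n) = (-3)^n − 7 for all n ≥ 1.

Base case: w(1) = -10, and (-3)^1 − 7 = -3 − 7 = -10.
Assume w(r) = (-3)^r − 7 for some r ≥ 1.
Then w(r+1) = -3w(r) − 28 = -3·((-3)^r − 7) − 28 = -3·(-3)^r + 21 − 28 = (-3)^{r+1} − 7.
By induction, w(n) = (-3)^n − 7 for all n ≥ 1.

w(n) = (-3)^n − 7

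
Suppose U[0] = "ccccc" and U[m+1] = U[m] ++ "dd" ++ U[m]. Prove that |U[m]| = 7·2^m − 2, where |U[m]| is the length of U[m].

Base case: |U[0]| = 5, and 7·2^0 − 2 = 5.
Assume |U[r]| = 7·2^r − 2.
Then |U[r+1]| = |U[r]| + 2 + |U[r]| = 2|U[r]| + 2 = 2(7·2^r − 2) + 2 = 7·2^{r+1} − 4 + 2 = 7·2^{r+1} − 2.
Hence |U[m]| = 7·2^m − 2 for every m ≥ 0, by induction.

|U[m]| = 7·2^m − 2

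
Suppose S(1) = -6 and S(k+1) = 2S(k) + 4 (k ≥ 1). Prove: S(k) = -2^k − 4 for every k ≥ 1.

Base case: S(1) = -6, and -2^1 − 4 = -2 − 4 = -6.
Assume S(j) = -2^j − 4 for some j ≥ 1.
Then S(j+1) = 2S(j) + 4 = 2·(-2^j − 4) + 4 = -2^{j+1} − 8 + 4 = -2^{j+1} − 4.
By induction, S(k) = -2^k − 4 for all k ≥ 1.

S(k) = -2^k − 4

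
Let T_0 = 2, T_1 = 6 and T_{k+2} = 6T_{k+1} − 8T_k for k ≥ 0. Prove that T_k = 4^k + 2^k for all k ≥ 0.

Base cases: T_0 = 2 and 4^0 + 2^0 = 2; T_1 = 6 and 4^1 + 2^1 = 6.
Assume T_i = 4^i + 2^i for all 0 ≤ i ≤ j, where j ≥ 1.
Then T_{j+1} = 6T_j − 8T_{j−1} = 6·(4^j + 2^j) − 8·(4^{j−1} + 2^{j−1}) = (6·4 − 8)4^{j−1} + (6·2 − 8)2^{j−1} = 16·4^{j−1} + 4·2^{j−1} = 4^{j+1} + 2^{j+1}.
Hence T_k = 4^k + 2^k for every k ≥ 0, by strong induction.

T_k = 4^k + 2^k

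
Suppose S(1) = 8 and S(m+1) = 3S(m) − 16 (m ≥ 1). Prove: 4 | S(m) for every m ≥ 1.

Base case: S(1) = 8 = 4·2, so 4 | S(1).
Assume 4 | S(j), so S(j) = 4t for some integer t.
Then S(j+1) = 3S(j) − 16 = 3·(4t) − 16 = 4(3t − 4), so 4 | S(j+1).
So the property holds for j+1, and by induction 4 | S(m) for all m ≥ 1.

4 | S(m)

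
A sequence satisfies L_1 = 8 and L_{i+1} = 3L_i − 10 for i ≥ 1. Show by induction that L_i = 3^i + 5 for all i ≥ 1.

Base case: L_1 = 8, and 3^1 + 5 = 3 + 5 = 8.
Assume L_k = 3^k + 5 for some k ≥ 1.
Then L_{k+1} = 3L_k − 10 = 3·(3^k + 5) − 10 = 3^{k+1} + 15 − 10 = 3^{k+1} + 5.
So the formula holds for k+1, and by induction L_i = 3^i + 5 for all i ≥ 1.

L_i = 3^i + 5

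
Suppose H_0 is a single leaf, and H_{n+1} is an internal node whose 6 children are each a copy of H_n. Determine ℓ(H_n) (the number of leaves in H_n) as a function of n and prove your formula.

Claim: ℓ(H_n) = 6^n.

Base case: ℓ(H_0) = 1, and 6^0 = 1.
Assume ℓ(H_r) = 6^r.
Then ℓ(H_{r+1}) = 6·ℓ(H_r) = 6·6^r = 6^{r+1}.
This completes the inductive step, so ℓ(H_n) = 6^n for all n ≥ 0.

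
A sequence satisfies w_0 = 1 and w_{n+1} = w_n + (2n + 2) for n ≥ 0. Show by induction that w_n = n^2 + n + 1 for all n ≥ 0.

Base case: w_0 = 1, and 0^2 + 0 + 1 = 1.
Assume w_r = r^2 + r + 1.
Then w_{r+1} = w_r + (2r + 2) = (r^2 + r + 1) + (2r + 2) = r^2 + 3r + 3,
and (r+1)^2 + (r+1) + 1 = r^2 + 3r + 3.
This completes the inductive step, so w_n = n^2 + n + 1 for all n ≥ 0.

w_n = n^2 + n + 1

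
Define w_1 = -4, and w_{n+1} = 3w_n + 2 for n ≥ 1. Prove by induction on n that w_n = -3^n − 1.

Base case: w_1 = -4, and -3^1 − 1 = -3 − 1 = -4.
Assume w_j = -3^j − 1 for some j ≥ 1.
Then w_{j+1} = 3w_j + 2 = 3·(-3^j − 1) + 2 = -3^{j+1} − 3 + 2 = -3^{j+1} − 1.
So the formula holds for j+1, and by induction w_n = -3^n − 1 for all n ≥ 1.

w_n = -3^n − 1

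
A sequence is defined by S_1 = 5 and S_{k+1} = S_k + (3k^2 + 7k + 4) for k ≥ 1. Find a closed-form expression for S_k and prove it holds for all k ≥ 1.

Claim: S_k = k^3 + 2k^2 + k + 1.

Base case: S_1 = 5, and 1^3 + 2·1^2 + 1 + 1 = 5.
Assume S_j = j^3 + 2j^2 + j + 1.
Then S_{j+1} = S_j + (3j^2 + 7j + 4) = (j^3 + 2j^2 + j + 1) + (3j^2 + 7j + 4) = j^3 + 5j^2 + 8j + 5,
and (j+1)^3 + 2·(j+1)^2 + (j+1) + 1 = j^3 + 5j^2 + 8j + 5.
This completes the inductive step, so S_k = k^3 + 2k^2 + k + 1 for all k ≥ 1.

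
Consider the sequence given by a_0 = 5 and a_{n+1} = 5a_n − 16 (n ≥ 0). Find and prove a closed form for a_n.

Claim: a_n = 5^n + 4.

Base case: a_0 = 5, and 5^0 + 4 = 1 + 4 = 5.
Assume a_r = 5^r + 4 for some r ≥ 0.
Then a_{r+1} = 5a_r − 16 = 5·(5^r + 4) − 16 = 5^{r+1} + 20 − 16 = 5^{r+1} + 4.
This completes the inductive step, so a_n = 5^n + 4 for all n ≥ 0.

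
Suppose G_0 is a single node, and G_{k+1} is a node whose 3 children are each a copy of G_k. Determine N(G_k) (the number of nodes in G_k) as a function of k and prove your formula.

Claim: N(G_k) = (3^{k+1} − 1)/2.

Base case: N(G_0) = 1, and (3^{0+1} − 1)/2 = 1.
Assume N(G_m) = (3^{m+1} − 1)/2.
Then N(G_{m+1}) = 1 + 3N(G_m) = 1 + 3·(3^{m+1} − 1)/2 = 1 + (3^{m+2} − 3)/2 = (2 + 3^{m+2} − 3)/2 = (3^{m+2} − 1)/2.
This completes the inductive step, so N(G_k) = (3^{k+1} − 1)/2 for all k ≥ 0.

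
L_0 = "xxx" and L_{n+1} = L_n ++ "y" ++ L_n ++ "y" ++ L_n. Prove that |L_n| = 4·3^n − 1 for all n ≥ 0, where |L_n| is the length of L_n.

Base case: |L_0| = 3, and 4·3^0 − 1 = 3.
Assume |L_k| = 4·3^k − 1.
Then |L_{k+1}| = 3|L_k| + 2 = 3(4·3^k − 1) + 2 = 4·3^{k+1} − 3 + 2 = 4·3^{k+1} − 1.
This completes the inductive step, so |L_n| = 4·3^n − 1 for all n ≥ 0.

|L_n| = 4·3^n − 1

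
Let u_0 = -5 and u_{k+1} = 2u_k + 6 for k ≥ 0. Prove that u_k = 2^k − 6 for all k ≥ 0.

Base case: u_0 = -5, and 2^0 − 6 = 1 − 6 = -5.
Assume u_m = 2^m − 6 for some m ≥ 0.
Then u_{m+1} = 2u_m + 6 = 2·(2^m − 6) + 6 = 2^{m+1} − 12 + 6 = 2^{m+1} − 6.
So the formula holds for m+1, and by induction u_k = 2^k − 6 for all k ≥ 0.

u_k = 2^k − 6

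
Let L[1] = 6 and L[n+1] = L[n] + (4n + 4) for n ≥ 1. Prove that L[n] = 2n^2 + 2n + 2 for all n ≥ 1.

Base case: L[1] = 6, and 2·1^2 + 2·1 + 2 = 6.
Assume L[m] = 2m^2 + 2m + 2.
Then L[m+1] = L[m] + (4m + 4) = (2m^2 + 2m + 2) + (4m + 4) = 2m^2 + 6m + 6,
and 2·(m+1)^2 + 2·(m+1) + 2 = 2m^2 + 6m + 6.
This completes the inductive step, so L[n] = 2n^2 + 2n + 2 for all n ≥ 1.

L[n] = 2n^2 + 2n + 2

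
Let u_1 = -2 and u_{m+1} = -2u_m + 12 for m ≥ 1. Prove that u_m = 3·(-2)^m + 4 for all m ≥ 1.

Base case: u_1 = -2, and 3·(-2)^1 + 4 = -6 + 4 = -2.
Assume u_r = 3·(-2)^r + 4 for some r ≥ 1.
Then u_{r+1} = -2u_r + 12 = -2·(3·(-2)^r + 4) + 12 = -6·(-2)^r − 8 + 12 = 3·(-2)^{r+1} + 4.
So the formula holds for r+1, and by induction u_m = 3·(-2)^m + 4 for all m ≥ 1.

u_m = 3·(-2)^m + 4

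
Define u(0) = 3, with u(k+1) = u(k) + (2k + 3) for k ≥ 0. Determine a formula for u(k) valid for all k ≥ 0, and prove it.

Claim: u(k) = k^2 + 2k + 3.

Base case: u(0) = 3, and 0^2 + 2·0 + 3 = 3.
Assume u(m) = m^2 + 2m + 3.
Then u(m+1) = u(m) + (2m + 3) = (m^2 + 2m + 3) + (2m + 3) = m^2 + 4m + 6,
and (m+1)^2 + 2·(m+1) + 3 = m^2 + 4m + 6.
Hence u(k) = k^2 + 2k + 3 for every k ≥ 0, by induction.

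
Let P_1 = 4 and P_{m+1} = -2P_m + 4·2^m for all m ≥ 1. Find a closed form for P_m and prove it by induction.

Claim: P_m = -(-2)^m + 2^m.

Base case: P_1 = 4, and -(-2)^1 + 2^1 = 2 + 2 = 4.
Assume P_j = -(-2)^j + 2^j for some j ≥ 1.
Then P_{j+1} = -2P_j + 4·2^j = -2·(-(-2)^j + 2^j) + 4·2^j = -(-2)^{j+1} − 2·2^j + 4·2^j = -(-2)^{j+1} + 2·2^j = -(-2)^{j+1} + 2^{j+1}.
This completes the inductive step, so P_m = -(-2)^m + 2^m for all m ≥ 1.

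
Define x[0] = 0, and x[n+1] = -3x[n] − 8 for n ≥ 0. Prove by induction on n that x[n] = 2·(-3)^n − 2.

Base case: x[0] = 0, and 2·(-3)^0 − 2 = 2 − 2 = 0.
Assume x[k] = 2·(-3)^k − 2 for some k ≥ 0.
Then x[k+1] = -3x[k] − 8 = -3·(2·(-3)^k − 2) − 8 = -6·(-3)^k + 6 − 8 = 2·(-3)^{k+1} − 2.
This completes the inductive step, so x[n] = 2·(-3)^n − 2 for all n ≥ 0.

x[n] = 2·(-3)^n − 2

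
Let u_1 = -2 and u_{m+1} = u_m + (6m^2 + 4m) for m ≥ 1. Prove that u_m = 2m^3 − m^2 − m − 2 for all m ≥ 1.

Base case: u_1 = -2, and 2·1^3 − 1^2 − 1 − 2 = -2.
Assume u_j = 2j^3 − j^2 − j − 2.
Then u_{j+1} = u_j + (6j^2 + 4j) = (2j^3 − j^2 − j − 2) + (6j^2 + 4j) = 2j^3 + 5j^2 + 3j − 2,
and 2·(j+1)^3 − (j+1)^2 − (j+1) − 2 = 2j^3 + 5j^2 + 3j − 2.
This completes the inductive step, so u_m = 2m^3 − m^2 − m − 2 for all m ≥ 1.

u_m = 2m^3 − m^2 − m − 2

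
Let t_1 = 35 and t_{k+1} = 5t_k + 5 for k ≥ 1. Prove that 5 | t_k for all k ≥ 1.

Base case: t_1 = 35 = 5·7, so 5 | t_1.
Assume 5 | t_r, so t_r = 5s for some integer s.
Then t_{r+1} = 5t_r + 5 = 5·(5s) + 5 = 5(5s + 1), so 5 | t_{r+1}.
Hence 5 | t_k for every k ≥ 1, by induction.

5 | t_k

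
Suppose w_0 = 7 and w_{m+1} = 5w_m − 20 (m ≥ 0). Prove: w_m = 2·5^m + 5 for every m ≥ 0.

Base case: w_0 = 7, and 2·5^0 + 5 = 2 + 5 = 7.
Assume w_j = 2·5^j + 5 for some j ≥ 0.
Then w_{j+1} = 5w_j − 20 = 5·(2·5^j + 5) − 20 = 10·5^j + 25 − 20 = 2·5^{j+1} + 5.
Hence w_m = 2·5^m + 5 for every m ≥ 0, by induction.

w_m = 2·5^m + 5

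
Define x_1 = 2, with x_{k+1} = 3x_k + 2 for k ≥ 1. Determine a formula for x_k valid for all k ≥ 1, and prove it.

Claim: x_k = 3^k − 1.

Base case: x_1 = 2, and 3^1 − 1 = 3 − 1 = 2.
Assume x_j = 3^j − 1 for some j ≥ 1.
Then x_{j+1} = 3x_j + 2 = 3·(3^j − 1) + 2 = 3^{j+1} − 3 + 2 = 3^{j+1} − 1.
This completes the inductive step, so x_k = 3^k − 1 for all k ≥ 1.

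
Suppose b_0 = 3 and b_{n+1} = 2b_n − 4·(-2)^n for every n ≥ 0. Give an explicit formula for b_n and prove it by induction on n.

Claim: b_n = 2·2^n + (-2)^n.

Base case: b_0 = 3, and 2·2^0 + (-2)^0 = 2 + 1 = 3.
Assume b_r = 2·2^r + (-2)^r for some r ≥ 0.
Then b_{r+1} = 2b_r − 4·(-2)^r = 2·(2·2^r + (-2)^r) − 4·(-2)^r = 2·2^{r+1} + 2·(-2)^r − 4·(-2)^r = 2·2^{r+1} − 2·(-2)^r = 2·2^{r+1} + (-2)^{r+1}.
By induction, b_n = 2·2^n + (-2)^n for all n ≥ 0.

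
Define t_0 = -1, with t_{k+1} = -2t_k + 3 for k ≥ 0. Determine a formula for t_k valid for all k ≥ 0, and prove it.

Claim: t_k = -2·(-2)^k + 1.

Base case: t_0 = -1, and -2·(-2)^0 + 1 = -2 + 1 = -1.
Assume t_j = -2·(-2)^j + 1 for some j ≥ 0.
Then t_{j+1} = -2t_j + 3 = -2·(-2·(-2)^j + 1) + 3 = 4·(-2)^j − 2 + 3 = -2·(-2)^{j+1} + 1.
So the formula holds for j+1, and by induction t_k = -2·(-2)^k + 1 for all k ≥ 0.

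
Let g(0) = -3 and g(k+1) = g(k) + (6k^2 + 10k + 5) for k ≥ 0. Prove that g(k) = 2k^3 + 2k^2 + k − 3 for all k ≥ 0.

Base case: g(0) = -3, and 2·0^3 + 2·0^2 + 0 − 3 = -3.
Assume g(j) = 2j^3 + 2j^2 + j − 3.
Then g(j+1) = g(j) + (6j^2 + 10j + 5) = (2j^3 + 2j^2 + j − 3) + (6j^2 + 10j + 5) = 2j^3 + 8j^2 + 11j + 2,
and 2·(j+1)^3 + 2·(j+1)^2 + (j+1) − 3 = 2j^3 + 8j^2 + 11j + 2.
Hence g(k) = 2k^3 + 2k^2 + k − 3 for every k ≥ 0, by induction.

g(k) = 2k^3 + 2k^2 + k − 3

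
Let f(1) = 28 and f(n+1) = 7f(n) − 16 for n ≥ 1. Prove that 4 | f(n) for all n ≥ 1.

Base case: f(1) = 28 = 4·7, so 4 | f(1).
Assume 4 | f(m), so f(m) = 4t for some integer t.
Then f(m+1) = 7f(m) − 16 = 7·(4t) − 16 = 4(7t − 4), so 4 | f(m+1).
This completes the inductive step, so 4 | f(n) for all n ≥ 1.

4 | f(n)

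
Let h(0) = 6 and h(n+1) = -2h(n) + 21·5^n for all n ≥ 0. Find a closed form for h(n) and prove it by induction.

Claim: h(n) = 3·(-2)^n + 3·5^n.

Base case: h(0) = 6, and 3·(-2)^0 + 3·5^0 = 3 + 3 = 6.
Assume h(j) = 3·(-2)^j + 3·5^j for some j ≥ 0.
Then h(j+1) = -2h(j) + 21·5^j = -2·(3·(-2)^j + 3·5^j) + 21·5^j = 3·(-2)^{j+1} − 6·5^j + 21·5^j = 3·(-2)^{j+1} + 15·5^j = 3·(-2)^{j+1} + 3·5^{j+1}.
So the formula holds for j+1, and by induction h(n) = 3·(-2)^n + 3·5^n for all n ≥ 0.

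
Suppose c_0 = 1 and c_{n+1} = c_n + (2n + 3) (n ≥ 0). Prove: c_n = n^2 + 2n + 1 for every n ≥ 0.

Base case: c_0 = 1, and 0^2 + 2·0 + 1 = 1.
Assume c_k = k^2 + 2k + 1.
Then c_{k+1} = c_k + (2k + 3) = (k^2 + 2k + 1) + (2k + 3) = k^2 + 4k + 4,
and (k+1)^2 + 2·(k+1) + 1 = k^2 + 4k + 4.
This completes the inductive step, so c_n = n^2 + 2n + 1 for all n ≥ 0.

c_n = n^2 + 2n + 1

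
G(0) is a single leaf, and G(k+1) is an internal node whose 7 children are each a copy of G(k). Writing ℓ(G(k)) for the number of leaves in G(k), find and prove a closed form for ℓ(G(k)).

Claim: ℓ(G(k)) = 7^k.

Base case: ℓ(G(0)) = 1, and 7^0 = 1.
Assume ℓ(G(r)) = 7^r.
Then ℓ(G(r+1)) = 7·ℓ(G(r)) = 7·7^r = 7^{r+1}.
Hence ℓ(G(k)) = 7^k for every k ≥ 0, by induction.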